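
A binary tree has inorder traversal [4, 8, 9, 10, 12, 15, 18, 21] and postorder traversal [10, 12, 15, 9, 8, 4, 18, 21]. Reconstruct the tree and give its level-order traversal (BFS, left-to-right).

Inorder:   [4, 8, 9, 10, 12, 15, 18, 21]
Postorder: [10, 12, 15, 9, 8, 4, 18, 21]
Algorithm: postorder visits root last, so walk postorder right-to-left;
each value is the root of the current inorder slice — split it at that
value, recurse on the right subtree first, then the left.
Recursive splits:
  root=21; inorder splits into left=[4, 8, 9, 10, 12, 15, 18], right=[]
  root=18; inorder splits into left=[4, 8, 9, 10, 12, 15], right=[]
  root=4; inorder splits into left=[], right=[8, 9, 10, 12, 15]
  root=8; inorder splits into left=[], right=[9, 10, 12, 15]
  root=9; inorder splits into left=[], right=[10, 12, 15]
  root=15; inorder splits into left=[10, 12], right=[]
  root=12; inorder splits into left=[10], right=[]
  root=10; inorder splits into left=[], right=[]
Reconstructed level-order: [21, 18, 4, 8, 9, 15, 12, 10]


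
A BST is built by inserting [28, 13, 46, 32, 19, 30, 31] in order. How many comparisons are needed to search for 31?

Search path for 31: 28 -> 46 -> 32 -> 30 -> 31
Found: True
Comparisons: 5


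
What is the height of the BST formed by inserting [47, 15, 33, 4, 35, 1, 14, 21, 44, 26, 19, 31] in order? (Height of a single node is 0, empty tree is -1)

Insertion order: [47, 15, 33, 4, 35, 1, 14, 21, 44, 26, 19, 31]
Tree (level-order array): [47, 15, None, 4, 33, 1, 14, 21, 35, None, None, None, None, 19, 26, None, 44, None, None, None, 31]
Compute height bottom-up (empty subtree = -1):
  height(1) = 1 + max(-1, -1) = 0
  height(14) = 1 + max(-1, -1) = 0
  height(4) = 1 + max(0, 0) = 1
  height(19) = 1 + max(-1, -1) = 0
  height(31) = 1 + max(-1, -1) = 0
  height(26) = 1 + max(-1, 0) = 1
  height(21) = 1 + max(0, 1) = 2
  height(44) = 1 + max(-1, -1) = 0
  height(35) = 1 + max(-1, 0) = 1
  height(33) = 1 + max(2, 1) = 3
  height(15) = 1 + max(1, 3) = 4
  height(47) = 1 + max(4, -1) = 5
Height = 5


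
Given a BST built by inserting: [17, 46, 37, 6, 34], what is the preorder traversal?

Tree insertion order: [17, 46, 37, 6, 34]
Tree (level-order array): [17, 6, 46, None, None, 37, None, 34]
Preorder traversal: [17, 6, 46, 37, 34]


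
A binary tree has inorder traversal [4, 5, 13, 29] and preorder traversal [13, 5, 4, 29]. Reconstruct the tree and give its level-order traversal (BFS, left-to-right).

Inorder:  [4, 5, 13, 29]
Preorder: [13, 5, 4, 29]
Algorithm: preorder visits root first, so consume preorder in order;
for each root, split the current inorder slice at that value into
left-subtree inorder and right-subtree inorder, then recurse.
Recursive splits:
  root=13; inorder splits into left=[4, 5], right=[29]
  root=5; inorder splits into left=[4], right=[]
  root=4; inorder splits into left=[], right=[]
  root=29; inorder splits into left=[], right=[]
Reconstructed level-order: [13, 5, 29, 4]


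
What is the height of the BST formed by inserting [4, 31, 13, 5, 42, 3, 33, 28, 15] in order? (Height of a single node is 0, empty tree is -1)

Insertion order: [4, 31, 13, 5, 42, 3, 33, 28, 15]
Tree (level-order array): [4, 3, 31, None, None, 13, 42, 5, 28, 33, None, None, None, 15]
Compute height bottom-up (empty subtree = -1):
  height(3) = 1 + max(-1, -1) = 0
  height(5) = 1 + max(-1, -1) = 0
  height(15) = 1 + max(-1, -1) = 0
  height(28) = 1 + max(0, -1) = 1
  height(13) = 1 + max(0, 1) = 2
  height(33) = 1 + max(-1, -1) = 0
  height(42) = 1 + max(0, -1) = 1
  height(31) = 1 + max(2, 1) = 3
  height(4) = 1 + max(0, 3) = 4
Height = 4


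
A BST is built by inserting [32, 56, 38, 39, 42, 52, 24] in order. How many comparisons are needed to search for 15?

Search path for 15: 32 -> 24
Found: False
Comparisons: 2


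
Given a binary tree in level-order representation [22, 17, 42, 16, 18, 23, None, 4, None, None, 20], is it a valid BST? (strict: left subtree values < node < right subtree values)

Level-order array: [22, 17, 42, 16, 18, 23, None, 4, None, None, 20]
Validate using subtree bounds (lo, hi): at each node, require lo < value < hi,
then recurse left with hi=value and right with lo=value.
Preorder trace (stopping at first violation):
  at node 22 with bounds (-inf, +inf): OK
  at node 17 with bounds (-inf, 22): OK
  at node 16 with bounds (-inf, 17): OK
  at node 4 with bounds (-inf, 16): OK
  at node 18 with bounds (17, 22): OK
  at node 20 with bounds (18, 22): OK
  at node 42 with bounds (22, +inf): OK
  at node 23 with bounds (22, 42): OK
No violation found at any node.
Result: Valid BST


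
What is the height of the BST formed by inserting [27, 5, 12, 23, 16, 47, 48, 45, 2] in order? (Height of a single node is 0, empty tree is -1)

Insertion order: [27, 5, 12, 23, 16, 47, 48, 45, 2]
Tree (level-order array): [27, 5, 47, 2, 12, 45, 48, None, None, None, 23, None, None, None, None, 16]
Compute height bottom-up (empty subtree = -1):
  height(2) = 1 + max(-1, -1) = 0
  height(16) = 1 + max(-1, -1) = 0
  height(23) = 1 + max(0, -1) = 1
  height(12) = 1 + max(-1, 1) = 2
  height(5) = 1 + max(0, 2) = 3
  height(45) = 1 + max(-1, -1) = 0
  height(48) = 1 + max(-1, -1) = 0
  height(47) = 1 + max(0, 0) = 1
  height(27) = 1 + max(3, 1) = 4
Height = 4


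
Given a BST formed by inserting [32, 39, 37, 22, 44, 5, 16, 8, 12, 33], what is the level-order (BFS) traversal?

Tree insertion order: [32, 39, 37, 22, 44, 5, 16, 8, 12, 33]
Tree (level-order array): [32, 22, 39, 5, None, 37, 44, None, 16, 33, None, None, None, 8, None, None, None, None, 12]
BFS from the root, enqueuing left then right child of each popped node:
  queue [32] -> pop 32, enqueue [22, 39], visited so far: [32]
  queue [22, 39] -> pop 22, enqueue [5], visited so far: [32, 22]
  queue [39, 5] -> pop 39, enqueue [37, 44], visited so far: [32, 22, 39]
  queue [5, 37, 44] -> pop 5, enqueue [16], visited so far: [32, 22, 39, 5]
  queue [37, 44, 16] -> pop 37, enqueue [33], visited so far: [32, 22, 39, 5, 37]
  queue [44, 16, 33] -> pop 44, enqueue [none], visited so far: [32, 22, 39, 5, 37, 44]
  queue [16, 33] -> pop 16, enqueue [8], visited so far: [32, 22, 39, 5, 37, 44, 16]
  queue [33, 8] -> pop 33, enqueue [none], visited so far: [32, 22, 39, 5, 37, 44, 16, 33]
  queue [8] -> pop 8, enqueue [12], visited so far: [32, 22, 39, 5, 37, 44, 16, 33, 8]
  queue [12] -> pop 12, enqueue [none], visited so far: [32, 22, 39, 5, 37, 44, 16, 33, 8, 12]
Result: [32, 22, 39, 5, 37, 44, 16, 33, 8, 12]


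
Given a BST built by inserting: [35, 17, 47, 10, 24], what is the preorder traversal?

Tree insertion order: [35, 17, 47, 10, 24]
Tree (level-order array): [35, 17, 47, 10, 24]
Preorder traversal: [35, 17, 10, 24, 47]


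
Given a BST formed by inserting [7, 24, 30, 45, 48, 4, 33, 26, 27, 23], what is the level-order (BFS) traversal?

Tree insertion order: [7, 24, 30, 45, 48, 4, 33, 26, 27, 23]
Tree (level-order array): [7, 4, 24, None, None, 23, 30, None, None, 26, 45, None, 27, 33, 48]
BFS from the root, enqueuing left then right child of each popped node:
  queue [7] -> pop 7, enqueue [4, 24], visited so far: [7]
  queue [4, 24] -> pop 4, enqueue [none], visited so far: [7, 4]
  queue [24] -> pop 24, enqueue [23, 30], visited so far: [7, 4, 24]
  queue [23, 30] -> pop 23, enqueue [none], visited so far: [7, 4, 24, 23]
  queue [30] -> pop 30, enqueue [26, 45], visited so far: [7, 4, 24, 23, 30]
  queue [26, 45] -> pop 26, enqueue [27], visited so far: [7, 4, 24, 23, 30, 26]
  queue [45, 27] -> pop 45, enqueue [33, 48], visited so far: [7, 4, 24, 23, 30, 26, 45]
  queue [27, 33, 48] -> pop 27, enqueue [none], visited so far: [7, 4, 24, 23, 30, 26, 45, 27]
  queue [33, 48] -> pop 33, enqueue [none], visited so far: [7, 4, 24, 23, 30, 26, 45, 27, 33]
  queue [48] -> pop 48, enqueue [none], visited so far: [7, 4, 24, 23, 30, 26, 45, 27, 33, 48]
Result: [7, 4, 24, 23, 30, 26, 45, 27, 33, 48]


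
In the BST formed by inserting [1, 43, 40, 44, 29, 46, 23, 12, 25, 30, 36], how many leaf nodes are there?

Tree built from: [1, 43, 40, 44, 29, 46, 23, 12, 25, 30, 36]
Tree (level-order array): [1, None, 43, 40, 44, 29, None, None, 46, 23, 30, None, None, 12, 25, None, 36]
Rule: A leaf has 0 children.
Per-node child counts:
  node 1: 1 child(ren)
  node 43: 2 child(ren)
  node 40: 1 child(ren)
  node 29: 2 child(ren)
  node 23: 2 child(ren)
  node 12: 0 child(ren)
  node 25: 0 child(ren)
  node 30: 1 child(ren)
  node 36: 0 child(ren)
  node 44: 1 child(ren)
  node 46: 0 child(ren)
Matching nodes: [12, 25, 36, 46]
Count of leaf nodes: 4


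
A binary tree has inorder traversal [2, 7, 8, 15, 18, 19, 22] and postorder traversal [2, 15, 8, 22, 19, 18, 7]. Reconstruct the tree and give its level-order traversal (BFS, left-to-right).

Inorder:   [2, 7, 8, 15, 18, 19, 22]
Postorder: [2, 15, 8, 22, 19, 18, 7]
Algorithm: postorder visits root last, so walk postorder right-to-left;
each value is the root of the current inorder slice — split it at that
value, recurse on the right subtree first, then the left.
Recursive splits:
  root=7; inorder splits into left=[2], right=[8, 15, 18, 19, 22]
  root=18; inorder splits into left=[8, 15], right=[19, 22]
  root=19; inorder splits into left=[], right=[22]
  root=22; inorder splits into left=[], right=[]
  root=8; inorder splits into left=[], right=[15]
  root=15; inorder splits into left=[], right=[]
  root=2; inorder splits into left=[], right=[]
Reconstructed level-order: [7, 2, 18, 8, 19, 15, 22]


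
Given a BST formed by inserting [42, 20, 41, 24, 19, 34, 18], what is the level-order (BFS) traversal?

Tree insertion order: [42, 20, 41, 24, 19, 34, 18]
Tree (level-order array): [42, 20, None, 19, 41, 18, None, 24, None, None, None, None, 34]
BFS from the root, enqueuing left then right child of each popped node:
  queue [42] -> pop 42, enqueue [20], visited so far: [42]
  queue [20] -> pop 20, enqueue [19, 41], visited so far: [42, 20]
  queue [19, 41] -> pop 19, enqueue [18], visited so far: [42, 20, 19]
  queue [41, 18] -> pop 41, enqueue [24], visited so far: [42, 20, 19, 41]
  queue [18, 24] -> pop 18, enqueue [none], visited so far: [42, 20, 19, 41, 18]
  queue [24] -> pop 24, enqueue [34], visited so far: [42, 20, 19, 41, 18, 24]
  queue [34] -> pop 34, enqueue [none], visited so far: [42, 20, 19, 41, 18, 24, 34]
Result: [42, 20, 19, 41, 18, 24, 34]


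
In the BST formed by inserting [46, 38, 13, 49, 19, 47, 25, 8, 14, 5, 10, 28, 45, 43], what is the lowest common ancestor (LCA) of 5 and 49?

Tree insertion order: [46, 38, 13, 49, 19, 47, 25, 8, 14, 5, 10, 28, 45, 43]
Tree (level-order array): [46, 38, 49, 13, 45, 47, None, 8, 19, 43, None, None, None, 5, 10, 14, 25, None, None, None, None, None, None, None, None, None, 28]
In a BST, the LCA of p=5, q=49 is the first node v on the
root-to-leaf path with p <= v <= q (go left if both < v, right if both > v).
Walk from root:
  at 46: 5 <= 46 <= 49, this is the LCA
LCA = 46


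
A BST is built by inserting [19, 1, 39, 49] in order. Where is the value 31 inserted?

Starting tree (level order): [19, 1, 39, None, None, None, 49]
Insertion path: 19 -> 39
Result: insert 31 as left child of 39
Final tree (level order): [19, 1, 39, None, None, 31, 49]


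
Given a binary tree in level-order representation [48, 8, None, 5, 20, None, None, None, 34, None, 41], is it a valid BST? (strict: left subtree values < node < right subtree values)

Level-order array: [48, 8, None, 5, 20, None, None, None, 34, None, 41]
Validate using subtree bounds (lo, hi): at each node, require lo < value < hi,
then recurse left with hi=value and right with lo=value.
Preorder trace (stopping at first violation):
  at node 48 with bounds (-inf, +inf): OK
  at node 8 with bounds (-inf, 48): OK
  at node 5 with bounds (-inf, 8): OK
  at node 20 with bounds (8, 48): OK
  at node 34 with bounds (20, 48): OK
  at node 41 with bounds (34, 48): OK
No violation found at any node.
Result: Valid BST


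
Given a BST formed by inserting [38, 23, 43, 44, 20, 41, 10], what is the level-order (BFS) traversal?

Tree insertion order: [38, 23, 43, 44, 20, 41, 10]
Tree (level-order array): [38, 23, 43, 20, None, 41, 44, 10]
BFS from the root, enqueuing left then right child of each popped node:
  queue [38] -> pop 38, enqueue [23, 43], visited so far: [38]
  queue [23, 43] -> pop 23, enqueue [20], visited so far: [38, 23]
  queue [43, 20] -> pop 43, enqueue [41, 44], visited so far: [38, 23, 43]
  queue [20, 41, 44] -> pop 20, enqueue [10], visited so far: [38, 23, 43, 20]
  queue [41, 44, 10] -> pop 41, enqueue [none], visited so far: [38, 23, 43, 20, 41]
  queue [44, 10] -> pop 44, enqueue [none], visited so far: [38, 23, 43, 20, 41, 44]
  queue [10] -> pop 10, enqueue [none], visited so far: [38, 23, 43, 20, 41, 44, 10]
Result: [38, 23, 43, 20, 41, 44, 10]


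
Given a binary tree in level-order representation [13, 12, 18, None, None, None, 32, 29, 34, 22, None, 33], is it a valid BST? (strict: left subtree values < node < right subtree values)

Level-order array: [13, 12, 18, None, None, None, 32, 29, 34, 22, None, 33]
Validate using subtree bounds (lo, hi): at each node, require lo < value < hi,
then recurse left with hi=value and right with lo=value.
Preorder trace (stopping at first violation):
  at node 13 with bounds (-inf, +inf): OK
  at node 12 with bounds (-inf, 13): OK
  at node 18 with bounds (13, +inf): OK
  at node 32 with bounds (18, +inf): OK
  at node 29 with bounds (18, 32): OK
  at node 22 with bounds (18, 29): OK
  at node 34 with bounds (32, +inf): OK
  at node 33 with bounds (32, 34): OK
No violation found at any node.
Result: Valid BST


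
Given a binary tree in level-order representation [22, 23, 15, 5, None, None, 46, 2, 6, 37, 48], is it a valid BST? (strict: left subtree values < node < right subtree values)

Level-order array: [22, 23, 15, 5, None, None, 46, 2, 6, 37, 48]
Validate using subtree bounds (lo, hi): at each node, require lo < value < hi,
then recurse left with hi=value and right with lo=value.
Preorder trace (stopping at first violation):
  at node 22 with bounds (-inf, +inf): OK
  at node 23 with bounds (-inf, 22): VIOLATION
Node 23 violates its bound: not (-inf < 23 < 22).
Result: Not a valid BST


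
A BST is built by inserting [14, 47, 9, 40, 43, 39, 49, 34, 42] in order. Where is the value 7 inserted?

Starting tree (level order): [14, 9, 47, None, None, 40, 49, 39, 43, None, None, 34, None, 42]
Insertion path: 14 -> 9
Result: insert 7 as left child of 9
Final tree (level order): [14, 9, 47, 7, None, 40, 49, None, None, 39, 43, None, None, 34, None, 42]


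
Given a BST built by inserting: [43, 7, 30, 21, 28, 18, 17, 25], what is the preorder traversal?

Tree insertion order: [43, 7, 30, 21, 28, 18, 17, 25]
Tree (level-order array): [43, 7, None, None, 30, 21, None, 18, 28, 17, None, 25]
Preorder traversal: [43, 7, 30, 21, 18, 17, 28, 25]


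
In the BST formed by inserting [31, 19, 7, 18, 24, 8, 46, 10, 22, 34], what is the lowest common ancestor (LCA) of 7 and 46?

Tree insertion order: [31, 19, 7, 18, 24, 8, 46, 10, 22, 34]
Tree (level-order array): [31, 19, 46, 7, 24, 34, None, None, 18, 22, None, None, None, 8, None, None, None, None, 10]
In a BST, the LCA of p=7, q=46 is the first node v on the
root-to-leaf path with p <= v <= q (go left if both < v, right if both > v).
Walk from root:
  at 31: 7 <= 31 <= 46, this is the LCA
LCA = 31


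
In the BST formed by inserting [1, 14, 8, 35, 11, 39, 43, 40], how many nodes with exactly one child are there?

Tree built from: [1, 14, 8, 35, 11, 39, 43, 40]
Tree (level-order array): [1, None, 14, 8, 35, None, 11, None, 39, None, None, None, 43, 40]
Rule: These are nodes with exactly 1 non-null child.
Per-node child counts:
  node 1: 1 child(ren)
  node 14: 2 child(ren)
  node 8: 1 child(ren)
  node 11: 0 child(ren)
  node 35: 1 child(ren)
  node 39: 1 child(ren)
  node 43: 1 child(ren)
  node 40: 0 child(ren)
Matching nodes: [1, 8, 35, 39, 43]
Count of nodes with exactly one child: 5


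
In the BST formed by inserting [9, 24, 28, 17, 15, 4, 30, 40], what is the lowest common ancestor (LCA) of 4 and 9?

Tree insertion order: [9, 24, 28, 17, 15, 4, 30, 40]
Tree (level-order array): [9, 4, 24, None, None, 17, 28, 15, None, None, 30, None, None, None, 40]
In a BST, the LCA of p=4, q=9 is the first node v on the
root-to-leaf path with p <= v <= q (go left if both < v, right if both > v).
Walk from root:
  at 9: 4 <= 9 <= 9, this is the LCA
LCA = 9


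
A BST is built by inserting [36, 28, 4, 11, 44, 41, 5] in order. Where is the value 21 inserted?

Starting tree (level order): [36, 28, 44, 4, None, 41, None, None, 11, None, None, 5]
Insertion path: 36 -> 28 -> 4 -> 11
Result: insert 21 as right child of 11
Final tree (level order): [36, 28, 44, 4, None, 41, None, None, 11, None, None, 5, 21]


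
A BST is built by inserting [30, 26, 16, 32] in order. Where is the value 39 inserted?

Starting tree (level order): [30, 26, 32, 16]
Insertion path: 30 -> 32
Result: insert 39 as right child of 32
Final tree (level order): [30, 26, 32, 16, None, None, 39]


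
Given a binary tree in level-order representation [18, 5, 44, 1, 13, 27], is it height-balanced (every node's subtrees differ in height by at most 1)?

Tree (level-order array): [18, 5, 44, 1, 13, 27]
Definition: a tree is height-balanced if, at every node, |h(left) - h(right)| <= 1 (empty subtree has height -1).
Bottom-up per-node check:
  node 1: h_left=-1, h_right=-1, diff=0 [OK], height=0
  node 13: h_left=-1, h_right=-1, diff=0 [OK], height=0
  node 5: h_left=0, h_right=0, diff=0 [OK], height=1
  node 27: h_left=-1, h_right=-1, diff=0 [OK], height=0
  node 44: h_left=0, h_right=-1, diff=1 [OK], height=1
  node 18: h_left=1, h_right=1, diff=0 [OK], height=2
All nodes satisfy the balance condition.
Result: Balanced


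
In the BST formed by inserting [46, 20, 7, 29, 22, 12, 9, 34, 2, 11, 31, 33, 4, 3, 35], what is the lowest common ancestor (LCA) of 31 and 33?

Tree insertion order: [46, 20, 7, 29, 22, 12, 9, 34, 2, 11, 31, 33, 4, 3, 35]
Tree (level-order array): [46, 20, None, 7, 29, 2, 12, 22, 34, None, 4, 9, None, None, None, 31, 35, 3, None, None, 11, None, 33]
In a BST, the LCA of p=31, q=33 is the first node v on the
root-to-leaf path with p <= v <= q (go left if both < v, right if both > v).
Walk from root:
  at 46: both 31 and 33 < 46, go left
  at 20: both 31 and 33 > 20, go right
  at 29: both 31 and 33 > 29, go right
  at 34: both 31 and 33 < 34, go left
  at 31: 31 <= 31 <= 33, this is the LCA
LCA = 31


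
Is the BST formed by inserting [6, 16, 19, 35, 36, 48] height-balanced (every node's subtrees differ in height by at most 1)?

Tree (level-order array): [6, None, 16, None, 19, None, 35, None, 36, None, 48]
Definition: a tree is height-balanced if, at every node, |h(left) - h(right)| <= 1 (empty subtree has height -1).
Bottom-up per-node check:
  node 48: h_left=-1, h_right=-1, diff=0 [OK], height=0
  node 36: h_left=-1, h_right=0, diff=1 [OK], height=1
  node 35: h_left=-1, h_right=1, diff=2 [FAIL (|-1-1|=2 > 1)], height=2
  node 19: h_left=-1, h_right=2, diff=3 [FAIL (|-1-2|=3 > 1)], height=3
  node 16: h_left=-1, h_right=3, diff=4 [FAIL (|-1-3|=4 > 1)], height=4
  node 6: h_left=-1, h_right=4, diff=5 [FAIL (|-1-4|=5 > 1)], height=5
Node 35 violates the condition: |-1 - 1| = 2 > 1.
Result: Not balanced


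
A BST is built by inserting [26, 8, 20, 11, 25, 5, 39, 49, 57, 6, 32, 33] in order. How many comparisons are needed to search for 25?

Search path for 25: 26 -> 8 -> 20 -> 25
Found: True
Comparisons: 4


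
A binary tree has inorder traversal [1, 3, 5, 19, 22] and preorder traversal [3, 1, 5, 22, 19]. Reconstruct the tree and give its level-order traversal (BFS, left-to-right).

Inorder:  [1, 3, 5, 19, 22]
Preorder: [3, 1, 5, 22, 19]
Algorithm: preorder visits root first, so consume preorder in order;
for each root, split the current inorder slice at that value into
left-subtree inorder and right-subtree inorder, then recurse.
Recursive splits:
  root=3; inorder splits into left=[1], right=[5, 19, 22]
  root=1; inorder splits into left=[], right=[]
  root=5; inorder splits into left=[], right=[19, 22]
  root=22; inorder splits into left=[19], right=[]
  root=19; inorder splits into left=[], right=[]
Reconstructed level-order: [3, 1, 5, 22, 19]


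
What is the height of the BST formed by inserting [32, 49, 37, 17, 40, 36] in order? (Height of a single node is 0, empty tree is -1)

Insertion order: [32, 49, 37, 17, 40, 36]
Tree (level-order array): [32, 17, 49, None, None, 37, None, 36, 40]
Compute height bottom-up (empty subtree = -1):
  height(17) = 1 + max(-1, -1) = 0
  height(36) = 1 + max(-1, -1) = 0
  height(40) = 1 + max(-1, -1) = 0
  height(37) = 1 + max(0, 0) = 1
  height(49) = 1 + max(1, -1) = 2
  height(32) = 1 + max(0, 2) = 3
Height = 3


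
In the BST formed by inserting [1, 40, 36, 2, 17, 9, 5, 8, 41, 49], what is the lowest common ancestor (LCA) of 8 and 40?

Tree insertion order: [1, 40, 36, 2, 17, 9, 5, 8, 41, 49]
Tree (level-order array): [1, None, 40, 36, 41, 2, None, None, 49, None, 17, None, None, 9, None, 5, None, None, 8]
In a BST, the LCA of p=8, q=40 is the first node v on the
root-to-leaf path with p <= v <= q (go left if both < v, right if both > v).
Walk from root:
  at 1: both 8 and 40 > 1, go right
  at 40: 8 <= 40 <= 40, this is the LCA
LCA = 40


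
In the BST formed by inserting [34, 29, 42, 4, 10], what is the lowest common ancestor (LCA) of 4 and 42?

Tree insertion order: [34, 29, 42, 4, 10]
Tree (level-order array): [34, 29, 42, 4, None, None, None, None, 10]
In a BST, the LCA of p=4, q=42 is the first node v on the
root-to-leaf path with p <= v <= q (go left if both < v, right if both > v).
Walk from root:
  at 34: 4 <= 34 <= 42, this is the LCA
LCA = 34


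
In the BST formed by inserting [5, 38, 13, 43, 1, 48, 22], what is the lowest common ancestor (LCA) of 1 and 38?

Tree insertion order: [5, 38, 13, 43, 1, 48, 22]
Tree (level-order array): [5, 1, 38, None, None, 13, 43, None, 22, None, 48]
In a BST, the LCA of p=1, q=38 is the first node v on the
root-to-leaf path with p <= v <= q (go left if both < v, right if both > v).
Walk from root:
  at 5: 1 <= 5 <= 38, this is the LCA
LCA = 5


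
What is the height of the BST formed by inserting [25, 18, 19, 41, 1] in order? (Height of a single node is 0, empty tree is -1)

Insertion order: [25, 18, 19, 41, 1]
Tree (level-order array): [25, 18, 41, 1, 19]
Compute height bottom-up (empty subtree = -1):
  height(1) = 1 + max(-1, -1) = 0
  height(19) = 1 + max(-1, -1) = 0
  height(18) = 1 + max(0, 0) = 1
  height(41) = 1 + max(-1, -1) = 0
  height(25) = 1 + max(1, 0) = 2
Height = 2


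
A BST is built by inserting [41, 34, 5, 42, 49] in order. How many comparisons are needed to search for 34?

Search path for 34: 41 -> 34
Found: True
Comparisons: 2


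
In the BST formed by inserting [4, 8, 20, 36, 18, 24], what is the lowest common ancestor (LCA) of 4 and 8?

Tree insertion order: [4, 8, 20, 36, 18, 24]
Tree (level-order array): [4, None, 8, None, 20, 18, 36, None, None, 24]
In a BST, the LCA of p=4, q=8 is the first node v on the
root-to-leaf path with p <= v <= q (go left if both < v, right if both > v).
Walk from root:
  at 4: 4 <= 4 <= 8, this is the LCA
LCA = 4


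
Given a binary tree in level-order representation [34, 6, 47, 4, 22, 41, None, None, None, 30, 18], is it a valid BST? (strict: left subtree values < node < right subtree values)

Level-order array: [34, 6, 47, 4, 22, 41, None, None, None, 30, 18]
Validate using subtree bounds (lo, hi): at each node, require lo < value < hi,
then recurse left with hi=value and right with lo=value.
Preorder trace (stopping at first violation):
  at node 34 with bounds (-inf, +inf): OK
  at node 6 with bounds (-inf, 34): OK
  at node 4 with bounds (-inf, 6): OK
  at node 22 with bounds (6, 34): OK
  at node 30 with bounds (6, 22): VIOLATION
Node 30 violates its bound: not (6 < 30 < 22).
Result: Not a valid BST


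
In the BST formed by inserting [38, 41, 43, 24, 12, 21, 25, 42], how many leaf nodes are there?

Tree built from: [38, 41, 43, 24, 12, 21, 25, 42]
Tree (level-order array): [38, 24, 41, 12, 25, None, 43, None, 21, None, None, 42]
Rule: A leaf has 0 children.
Per-node child counts:
  node 38: 2 child(ren)
  node 24: 2 child(ren)
  node 12: 1 child(ren)
  node 21: 0 child(ren)
  node 25: 0 child(ren)
  node 41: 1 child(ren)
  node 43: 1 child(ren)
  node 42: 0 child(ren)
Matching nodes: [21, 25, 42]
Count of leaf nodes: 3


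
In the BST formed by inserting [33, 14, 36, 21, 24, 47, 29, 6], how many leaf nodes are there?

Tree built from: [33, 14, 36, 21, 24, 47, 29, 6]
Tree (level-order array): [33, 14, 36, 6, 21, None, 47, None, None, None, 24, None, None, None, 29]
Rule: A leaf has 0 children.
Per-node child counts:
  node 33: 2 child(ren)
  node 14: 2 child(ren)
  node 6: 0 child(ren)
  node 21: 1 child(ren)
  node 24: 1 child(ren)
  node 29: 0 child(ren)
  node 36: 1 child(ren)
  node 47: 0 child(ren)
Matching nodes: [6, 29, 47]
Count of leaf nodes: 3


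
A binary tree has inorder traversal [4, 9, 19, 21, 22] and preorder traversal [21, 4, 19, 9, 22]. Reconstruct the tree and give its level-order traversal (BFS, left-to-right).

Inorder:  [4, 9, 19, 21, 22]
Preorder: [21, 4, 19, 9, 22]
Algorithm: preorder visits root first, so consume preorder in order;
for each root, split the current inorder slice at that value into
left-subtree inorder and right-subtree inorder, then recurse.
Recursive splits:
  root=21; inorder splits into left=[4, 9, 19], right=[22]
  root=4; inorder splits into left=[], right=[9, 19]
  root=19; inorder splits into left=[9], right=[]
  root=9; inorder splits into left=[], right=[]
  root=22; inorder splits into left=[], right=[]
Reconstructed level-order: [21, 4, 22, 19, 9]


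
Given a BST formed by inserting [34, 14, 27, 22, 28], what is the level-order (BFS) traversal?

Tree insertion order: [34, 14, 27, 22, 28]
Tree (level-order array): [34, 14, None, None, 27, 22, 28]
BFS from the root, enqueuing left then right child of each popped node:
  queue [34] -> pop 34, enqueue [14], visited so far: [34]
  queue [14] -> pop 14, enqueue [27], visited so far: [34, 14]
  queue [27] -> pop 27, enqueue [22, 28], visited so far: [34, 14, 27]
  queue [22, 28] -> pop 22, enqueue [none], visited so far: [34, 14, 27, 22]
  queue [28] -> pop 28, enqueue [none], visited so far: [34, 14, 27, 22, 28]
Result: [34, 14, 27, 22, 28]


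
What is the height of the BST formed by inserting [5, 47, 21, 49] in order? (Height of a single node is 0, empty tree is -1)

Insertion order: [5, 47, 21, 49]
Tree (level-order array): [5, None, 47, 21, 49]
Compute height bottom-up (empty subtree = -1):
  height(21) = 1 + max(-1, -1) = 0
  height(49) = 1 + max(-1, -1) = 0
  height(47) = 1 + max(0, 0) = 1
  height(5) = 1 + max(-1, 1) = 2
Height = 2


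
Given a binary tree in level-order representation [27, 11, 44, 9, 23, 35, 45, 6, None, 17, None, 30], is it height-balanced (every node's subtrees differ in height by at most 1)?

Tree (level-order array): [27, 11, 44, 9, 23, 35, 45, 6, None, 17, None, 30]
Definition: a tree is height-balanced if, at every node, |h(left) - h(right)| <= 1 (empty subtree has height -1).
Bottom-up per-node check:
  node 6: h_left=-1, h_right=-1, diff=0 [OK], height=0
  node 9: h_left=0, h_right=-1, diff=1 [OK], height=1
  node 17: h_left=-1, h_right=-1, diff=0 [OK], height=0
  node 23: h_left=0, h_right=-1, diff=1 [OK], height=1
  node 11: h_left=1, h_right=1, diff=0 [OK], height=2
  node 30: h_left=-1, h_right=-1, diff=0 [OK], height=0
  node 35: h_left=0, h_right=-1, diff=1 [OK], height=1
  node 45: h_left=-1, h_right=-1, diff=0 [OK], height=0
  node 44: h_left=1, h_right=0, diff=1 [OK], height=2
  node 27: h_left=2, h_right=2, diff=0 [OK], height=3
All nodes satisfy the balance condition.
Result: Balanced


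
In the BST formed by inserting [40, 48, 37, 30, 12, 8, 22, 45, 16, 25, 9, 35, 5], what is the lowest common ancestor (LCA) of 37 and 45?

Tree insertion order: [40, 48, 37, 30, 12, 8, 22, 45, 16, 25, 9, 35, 5]
Tree (level-order array): [40, 37, 48, 30, None, 45, None, 12, 35, None, None, 8, 22, None, None, 5, 9, 16, 25]
In a BST, the LCA of p=37, q=45 is the first node v on the
root-to-leaf path with p <= v <= q (go left if both < v, right if both > v).
Walk from root:
  at 40: 37 <= 40 <= 45, this is the LCA
LCA = 40


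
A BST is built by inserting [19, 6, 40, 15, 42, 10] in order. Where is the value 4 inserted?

Starting tree (level order): [19, 6, 40, None, 15, None, 42, 10]
Insertion path: 19 -> 6
Result: insert 4 as left child of 6
Final tree (level order): [19, 6, 40, 4, 15, None, 42, None, None, 10]


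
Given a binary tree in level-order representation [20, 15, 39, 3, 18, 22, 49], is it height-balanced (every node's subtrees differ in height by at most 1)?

Tree (level-order array): [20, 15, 39, 3, 18, 22, 49]
Definition: a tree is height-balanced if, at every node, |h(left) - h(right)| <= 1 (empty subtree has height -1).
Bottom-up per-node check:
  node 3: h_left=-1, h_right=-1, diff=0 [OK], height=0
  node 18: h_left=-1, h_right=-1, diff=0 [OK], height=0
  node 15: h_left=0, h_right=0, diff=0 [OK], height=1
  node 22: h_left=-1, h_right=-1, diff=0 [OK], height=0
  node 49: h_left=-1, h_right=-1, diff=0 [OK], height=0
  node 39: h_left=0, h_right=0, diff=0 [OK], height=1
  node 20: h_left=1, h_right=1, diff=0 [OK], height=2
All nodes satisfy the balance condition.
Result: Balanced


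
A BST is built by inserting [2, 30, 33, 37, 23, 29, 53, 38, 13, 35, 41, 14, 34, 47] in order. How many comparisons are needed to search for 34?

Search path for 34: 2 -> 30 -> 33 -> 37 -> 35 -> 34
Found: True
Comparisons: 6


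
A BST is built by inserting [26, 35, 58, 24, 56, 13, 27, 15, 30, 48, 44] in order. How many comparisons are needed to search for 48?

Search path for 48: 26 -> 35 -> 58 -> 56 -> 48
Found: True
Comparisons: 5


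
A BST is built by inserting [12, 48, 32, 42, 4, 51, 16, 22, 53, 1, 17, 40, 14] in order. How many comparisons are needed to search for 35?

Search path for 35: 12 -> 48 -> 32 -> 42 -> 40
Found: False
Comparisons: 5


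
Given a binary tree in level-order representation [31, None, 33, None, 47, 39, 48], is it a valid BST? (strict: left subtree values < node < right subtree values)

Level-order array: [31, None, 33, None, 47, 39, 48]
Validate using subtree bounds (lo, hi): at each node, require lo < value < hi,
then recurse left with hi=value and right with lo=value.
Preorder trace (stopping at first violation):
  at node 31 with bounds (-inf, +inf): OK
  at node 33 with bounds (31, +inf): OK
  at node 47 with bounds (33, +inf): OK
  at node 39 with bounds (33, 47): OK
  at node 48 with bounds (47, +inf): OK
No violation found at any node.
Result: Valid BST


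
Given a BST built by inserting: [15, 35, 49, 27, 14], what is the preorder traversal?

Tree insertion order: [15, 35, 49, 27, 14]
Tree (level-order array): [15, 14, 35, None, None, 27, 49]
Preorder traversal: [15, 14, 35, 27, 49]


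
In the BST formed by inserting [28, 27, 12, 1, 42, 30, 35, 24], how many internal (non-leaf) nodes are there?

Tree built from: [28, 27, 12, 1, 42, 30, 35, 24]
Tree (level-order array): [28, 27, 42, 12, None, 30, None, 1, 24, None, 35]
Rule: An internal node has at least one child.
Per-node child counts:
  node 28: 2 child(ren)
  node 27: 1 child(ren)
  node 12: 2 child(ren)
  node 1: 0 child(ren)
  node 24: 0 child(ren)
  node 42: 1 child(ren)
  node 30: 1 child(ren)
  node 35: 0 child(ren)
Matching nodes: [28, 27, 12, 42, 30]
Count of internal (non-leaf) nodes: 5


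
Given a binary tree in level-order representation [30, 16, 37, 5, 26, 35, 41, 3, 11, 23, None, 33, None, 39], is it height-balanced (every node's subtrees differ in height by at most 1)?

Tree (level-order array): [30, 16, 37, 5, 26, 35, 41, 3, 11, 23, None, 33, None, 39]
Definition: a tree is height-balanced if, at every node, |h(left) - h(right)| <= 1 (empty subtree has height -1).
Bottom-up per-node check:
  node 3: h_left=-1, h_right=-1, diff=0 [OK], height=0
  node 11: h_left=-1, h_right=-1, diff=0 [OK], height=0
  node 5: h_left=0, h_right=0, diff=0 [OK], height=1
  node 23: h_left=-1, h_right=-1, diff=0 [OK], height=0
  node 26: h_left=0, h_right=-1, diff=1 [OK], height=1
  node 16: h_left=1, h_right=1, diff=0 [OK], height=2
  node 33: h_left=-1, h_right=-1, diff=0 [OK], height=0
  node 35: h_left=0, h_right=-1, diff=1 [OK], height=1
  node 39: h_left=-1, h_right=-1, diff=0 [OK], height=0
  node 41: h_left=0, h_right=-1, diff=1 [OK], height=1
  node 37: h_left=1, h_right=1, diff=0 [OK], height=2
  node 30: h_left=2, h_right=2, diff=0 [OK], height=3
All nodes satisfy the balance condition.
Result: Balanced


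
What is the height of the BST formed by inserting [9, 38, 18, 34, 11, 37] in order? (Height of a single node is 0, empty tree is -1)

Insertion order: [9, 38, 18, 34, 11, 37]
Tree (level-order array): [9, None, 38, 18, None, 11, 34, None, None, None, 37]
Compute height bottom-up (empty subtree = -1):
  height(11) = 1 + max(-1, -1) = 0
  height(37) = 1 + max(-1, -1) = 0
  height(34) = 1 + max(-1, 0) = 1
  height(18) = 1 + max(0, 1) = 2
  height(38) = 1 + max(2, -1) = 3
  height(9) = 1 + max(-1, 3) = 4
Height = 4


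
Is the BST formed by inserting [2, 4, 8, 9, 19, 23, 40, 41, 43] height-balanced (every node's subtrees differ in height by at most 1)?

Tree (level-order array): [2, None, 4, None, 8, None, 9, None, 19, None, 23, None, 40, None, 41, None, 43]
Definition: a tree is height-balanced if, at every node, |h(left) - h(right)| <= 1 (empty subtree has height -1).
Bottom-up per-node check:
  node 43: h_left=-1, h_right=-1, diff=0 [OK], height=0
  node 41: h_left=-1, h_right=0, diff=1 [OK], height=1
  node 40: h_left=-1, h_right=1, diff=2 [FAIL (|-1-1|=2 > 1)], height=2
  node 23: h_left=-1, h_right=2, diff=3 [FAIL (|-1-2|=3 > 1)], height=3
  node 19: h_left=-1, h_right=3, diff=4 [FAIL (|-1-3|=4 > 1)], height=4
  node 9: h_left=-1, h_right=4, diff=5 [FAIL (|-1-4|=5 > 1)], height=5
  node 8: h_left=-1, h_right=5, diff=6 [FAIL (|-1-5|=6 > 1)], height=6
  node 4: h_left=-1, h_right=6, diff=7 [FAIL (|-1-6|=7 > 1)], height=7
  node 2: h_left=-1, h_right=7, diff=8 [FAIL (|-1-7|=8 > 1)], height=8
Node 40 violates the condition: |-1 - 1| = 2 > 1.
Result: Not balanced


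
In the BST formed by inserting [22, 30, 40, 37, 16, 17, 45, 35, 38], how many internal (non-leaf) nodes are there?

Tree built from: [22, 30, 40, 37, 16, 17, 45, 35, 38]
Tree (level-order array): [22, 16, 30, None, 17, None, 40, None, None, 37, 45, 35, 38]
Rule: An internal node has at least one child.
Per-node child counts:
  node 22: 2 child(ren)
  node 16: 1 child(ren)
  node 17: 0 child(ren)
  node 30: 1 child(ren)
  node 40: 2 child(ren)
  node 37: 2 child(ren)
  node 35: 0 child(ren)
  node 38: 0 child(ren)
  node 45: 0 child(ren)
Matching nodes: [22, 16, 30, 40, 37]
Count of internal (non-leaf) nodes: 5


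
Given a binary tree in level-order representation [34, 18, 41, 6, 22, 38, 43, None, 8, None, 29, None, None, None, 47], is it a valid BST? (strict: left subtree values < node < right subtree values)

Level-order array: [34, 18, 41, 6, 22, 38, 43, None, 8, None, 29, None, None, None, 47]
Validate using subtree bounds (lo, hi): at each node, require lo < value < hi,
then recurse left with hi=value and right with lo=value.
Preorder trace (stopping at first violation):
  at node 34 with bounds (-inf, +inf): OK
  at node 18 with bounds (-inf, 34): OK
  at node 6 with bounds (-inf, 18): OK
  at node 8 with bounds (6, 18): OK
  at node 22 with bounds (18, 34): OK
  at node 29 with bounds (22, 34): OK
  at node 41 with bounds (34, +inf): OK
  at node 38 with bounds (34, 41): OK
  at node 43 with bounds (41, +inf): OK
  at node 47 with bounds (43, +inf): OK
No violation found at any node.
Result: Valid BST


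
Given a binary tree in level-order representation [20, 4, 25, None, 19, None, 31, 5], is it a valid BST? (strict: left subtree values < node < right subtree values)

Level-order array: [20, 4, 25, None, 19, None, 31, 5]
Validate using subtree bounds (lo, hi): at each node, require lo < value < hi,
then recurse left with hi=value and right with lo=value.
Preorder trace (stopping at first violation):
  at node 20 with bounds (-inf, +inf): OK
  at node 4 with bounds (-inf, 20): OK
  at node 19 with bounds (4, 20): OK
  at node 5 with bounds (4, 19): OK
  at node 25 with bounds (20, +inf): OK
  at node 31 with bounds (25, +inf): OK
No violation found at any node.
Result: Valid BST


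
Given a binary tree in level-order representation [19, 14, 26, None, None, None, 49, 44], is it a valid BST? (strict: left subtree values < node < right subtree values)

Level-order array: [19, 14, 26, None, None, None, 49, 44]
Validate using subtree bounds (lo, hi): at each node, require lo < value < hi,
then recurse left with hi=value and right with lo=value.
Preorder trace (stopping at first violation):
  at node 19 with bounds (-inf, +inf): OK
  at node 14 with bounds (-inf, 19): OK
  at node 26 with bounds (19, +inf): OK
  at node 49 with bounds (26, +inf): OK
  at node 44 with bounds (26, 49): OK
No violation found at any node.
Result: Valid BST


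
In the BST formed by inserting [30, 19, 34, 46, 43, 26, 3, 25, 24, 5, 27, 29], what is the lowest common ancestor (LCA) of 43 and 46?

Tree insertion order: [30, 19, 34, 46, 43, 26, 3, 25, 24, 5, 27, 29]
Tree (level-order array): [30, 19, 34, 3, 26, None, 46, None, 5, 25, 27, 43, None, None, None, 24, None, None, 29]
In a BST, the LCA of p=43, q=46 is the first node v on the
root-to-leaf path with p <= v <= q (go left if both < v, right if both > v).
Walk from root:
  at 30: both 43 and 46 > 30, go right
  at 34: both 43 and 46 > 34, go right
  at 46: 43 <= 46 <= 46, this is the LCA
LCA = 46


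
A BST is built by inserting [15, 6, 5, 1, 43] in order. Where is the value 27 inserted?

Starting tree (level order): [15, 6, 43, 5, None, None, None, 1]
Insertion path: 15 -> 43
Result: insert 27 as left child of 43
Final tree (level order): [15, 6, 43, 5, None, 27, None, 1]


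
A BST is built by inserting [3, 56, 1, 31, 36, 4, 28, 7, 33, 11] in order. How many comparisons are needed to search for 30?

Search path for 30: 3 -> 56 -> 31 -> 4 -> 28
Found: False
Comparisons: 5


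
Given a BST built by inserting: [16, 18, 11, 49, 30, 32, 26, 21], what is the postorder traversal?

Tree insertion order: [16, 18, 11, 49, 30, 32, 26, 21]
Tree (level-order array): [16, 11, 18, None, None, None, 49, 30, None, 26, 32, 21]
Postorder traversal: [11, 21, 26, 32, 30, 49, 18, 16]


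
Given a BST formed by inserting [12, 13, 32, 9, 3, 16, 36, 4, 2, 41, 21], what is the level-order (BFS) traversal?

Tree insertion order: [12, 13, 32, 9, 3, 16, 36, 4, 2, 41, 21]
Tree (level-order array): [12, 9, 13, 3, None, None, 32, 2, 4, 16, 36, None, None, None, None, None, 21, None, 41]
BFS from the root, enqueuing left then right child of each popped node:
  queue [12] -> pop 12, enqueue [9, 13], visited so far: [12]
  queue [9, 13] -> pop 9, enqueue [3], visited so far: [12, 9]
  queue [13, 3] -> pop 13, enqueue [32], visited so far: [12, 9, 13]
  queue [3, 32] -> pop 3, enqueue [2, 4], visited so far: [12, 9, 13, 3]
  queue [32, 2, 4] -> pop 32, enqueue [16, 36], visited so far: [12, 9, 13, 3, 32]
  queue [2, 4, 16, 36] -> pop 2, enqueue [none], visited so far: [12, 9, 13, 3, 32, 2]
  queue [4, 16, 36] -> pop 4, enqueue [none], visited so far: [12, 9, 13, 3, 32, 2, 4]
  queue [16, 36] -> pop 16, enqueue [21], visited so far: [12, 9, 13, 3, 32, 2, 4, 16]
  queue [36, 21] -> pop 36, enqueue [41], visited so far: [12, 9, 13, 3, 32, 2, 4, 16, 36]
  queue [21, 41] -> pop 21, enqueue [none], visited so far: [12, 9, 13, 3, 32, 2, 4, 16, 36, 21]
  queue [41] -> pop 41, enqueue [none], visited so far: [12, 9, 13, 3, 32, 2, 4, 16, 36, 21, 41]
Result: [12, 9, 13, 3, 32, 2, 4, 16, 36, 21, 41]


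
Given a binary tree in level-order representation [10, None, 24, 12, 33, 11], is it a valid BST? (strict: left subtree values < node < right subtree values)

Level-order array: [10, None, 24, 12, 33, 11]
Validate using subtree bounds (lo, hi): at each node, require lo < value < hi,
then recurse left with hi=value and right with lo=value.
Preorder trace (stopping at first violation):
  at node 10 with bounds (-inf, +inf): OK
  at node 24 with bounds (10, +inf): OK
  at node 12 with bounds (10, 24): OK
  at node 11 with bounds (10, 12): OK
  at node 33 with bounds (24, +inf): OK
No violation found at any node.
Result: Valid BST
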